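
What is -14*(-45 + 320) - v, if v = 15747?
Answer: -19597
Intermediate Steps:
-14*(-45 + 320) - v = -14*(-45 + 320) - 1*15747 = -14*275 - 15747 = -3850 - 15747 = -19597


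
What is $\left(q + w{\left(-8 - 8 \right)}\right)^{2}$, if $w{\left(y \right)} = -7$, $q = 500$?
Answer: $243049$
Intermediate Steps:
$\left(q + w{\left(-8 - 8 \right)}\right)^{2} = \left(500 - 7\right)^{2} = 493^{2} = 243049$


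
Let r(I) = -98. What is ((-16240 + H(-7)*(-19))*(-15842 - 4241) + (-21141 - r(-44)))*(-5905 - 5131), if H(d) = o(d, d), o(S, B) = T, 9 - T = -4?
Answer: -3653880303608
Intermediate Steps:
T = 13 (T = 9 - 1*(-4) = 9 + 4 = 13)
o(S, B) = 13
H(d) = 13
((-16240 + H(-7)*(-19))*(-15842 - 4241) + (-21141 - r(-44)))*(-5905 - 5131) = ((-16240 + 13*(-19))*(-15842 - 4241) + (-21141 - 1*(-98)))*(-5905 - 5131) = ((-16240 - 247)*(-20083) + (-21141 + 98))*(-11036) = (-16487*(-20083) - 21043)*(-11036) = (331108421 - 21043)*(-11036) = 331087378*(-11036) = -3653880303608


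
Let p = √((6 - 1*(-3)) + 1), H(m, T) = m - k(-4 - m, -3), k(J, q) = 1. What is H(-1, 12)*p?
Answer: -2*√10 ≈ -6.3246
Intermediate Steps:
H(m, T) = -1 + m (H(m, T) = m - 1*1 = m - 1 = -1 + m)
p = √10 (p = √((6 + 3) + 1) = √(9 + 1) = √10 ≈ 3.1623)
H(-1, 12)*p = (-1 - 1)*√10 = -2*√10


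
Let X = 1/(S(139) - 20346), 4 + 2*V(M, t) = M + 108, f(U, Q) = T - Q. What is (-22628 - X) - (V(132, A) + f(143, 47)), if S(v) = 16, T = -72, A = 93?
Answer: -460006909/20330 ≈ -22627.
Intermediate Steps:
f(U, Q) = -72 - Q
V(M, t) = 52 + M/2 (V(M, t) = -2 + (M + 108)/2 = -2 + (108 + M)/2 = -2 + (54 + M/2) = 52 + M/2)
X = -1/20330 (X = 1/(16 - 20346) = 1/(-20330) = -1/20330 ≈ -4.9188e-5)
(-22628 - X) - (V(132, A) + f(143, 47)) = (-22628 - 1*(-1/20330)) - ((52 + (1/2)*132) + (-72 - 1*47)) = (-22628 + 1/20330) - ((52 + 66) + (-72 - 47)) = -460027239/20330 - (118 - 119) = -460027239/20330 - 1*(-1) = -460027239/20330 + 1 = -460006909/20330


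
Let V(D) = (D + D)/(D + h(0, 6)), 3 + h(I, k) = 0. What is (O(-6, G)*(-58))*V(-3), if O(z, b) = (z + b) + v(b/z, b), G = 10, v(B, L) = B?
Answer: -406/3 ≈ -135.33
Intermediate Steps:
h(I, k) = -3 (h(I, k) = -3 + 0 = -3)
O(z, b) = b + z + b/z (O(z, b) = (z + b) + b/z = (b + z) + b/z = b + z + b/z)
V(D) = 2*D/(-3 + D) (V(D) = (D + D)/(D - 3) = (2*D)/(-3 + D) = 2*D/(-3 + D))
(O(-6, G)*(-58))*V(-3) = ((10 - 6 + 10/(-6))*(-58))*(2*(-3)/(-3 - 3)) = ((10 - 6 + 10*(-⅙))*(-58))*(2*(-3)/(-6)) = ((10 - 6 - 5/3)*(-58))*(2*(-3)*(-⅙)) = ((7/3)*(-58))*1 = -406/3*1 = -406/3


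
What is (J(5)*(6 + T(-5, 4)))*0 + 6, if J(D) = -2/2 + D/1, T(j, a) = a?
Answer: 6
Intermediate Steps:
J(D) = -1 + D (J(D) = -2*½ + D*1 = -1 + D)
(J(5)*(6 + T(-5, 4)))*0 + 6 = ((-1 + 5)*(6 + 4))*0 + 6 = (4*10)*0 + 6 = 40*0 + 6 = 0 + 6 = 6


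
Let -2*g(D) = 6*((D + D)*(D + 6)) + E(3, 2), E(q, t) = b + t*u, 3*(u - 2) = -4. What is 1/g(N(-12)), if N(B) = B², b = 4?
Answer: -3/388808 ≈ -7.7159e-6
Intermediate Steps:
u = ⅔ (u = 2 + (⅓)*(-4) = 2 - 4/3 = ⅔ ≈ 0.66667)
E(q, t) = 4 + 2*t/3 (E(q, t) = 4 + t*(⅔) = 4 + 2*t/3)
g(D) = -8/3 - 6*D*(6 + D) (g(D) = -(6*((D + D)*(D + 6)) + (4 + (⅔)*2))/2 = -(6*((2*D)*(6 + D)) + (4 + 4/3))/2 = -(6*(2*D*(6 + D)) + 16/3)/2 = -(12*D*(6 + D) + 16/3)/2 = -(16/3 + 12*D*(6 + D))/2 = -8/3 - 6*D*(6 + D))
1/g(N(-12)) = 1/(-8/3 - 36*(-12)² - 6*((-12)²)²) = 1/(-8/3 - 36*144 - 6*144²) = 1/(-8/3 - 5184 - 6*20736) = 1/(-8/3 - 5184 - 124416) = 1/(-388808/3) = -3/388808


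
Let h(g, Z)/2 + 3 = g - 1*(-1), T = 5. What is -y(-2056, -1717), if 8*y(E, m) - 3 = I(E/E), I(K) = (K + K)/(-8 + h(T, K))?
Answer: -¼ ≈ -0.25000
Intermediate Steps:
h(g, Z) = -4 + 2*g (h(g, Z) = -6 + 2*(g - 1*(-1)) = -6 + 2*(g + 1) = -6 + 2*(1 + g) = -6 + (2 + 2*g) = -4 + 2*g)
I(K) = -K (I(K) = (K + K)/(-8 + (-4 + 2*5)) = (2*K)/(-8 + (-4 + 10)) = (2*K)/(-8 + 6) = (2*K)/(-2) = (2*K)*(-½) = -K)
y(E, m) = ¼ (y(E, m) = 3/8 + (-E/E)/8 = 3/8 + (-1*1)/8 = 3/8 + (⅛)*(-1) = 3/8 - ⅛ = ¼)
-y(-2056, -1717) = -1*¼ = -¼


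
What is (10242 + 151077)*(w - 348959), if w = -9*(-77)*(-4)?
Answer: -56740893189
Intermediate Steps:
w = -2772 (w = 693*(-4) = -2772)
(10242 + 151077)*(w - 348959) = (10242 + 151077)*(-2772 - 348959) = 161319*(-351731) = -56740893189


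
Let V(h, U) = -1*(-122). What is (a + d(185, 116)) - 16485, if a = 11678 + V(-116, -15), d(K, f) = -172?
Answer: -4857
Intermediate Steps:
V(h, U) = 122
a = 11800 (a = 11678 + 122 = 11800)
(a + d(185, 116)) - 16485 = (11800 - 172) - 16485 = 11628 - 16485 = -4857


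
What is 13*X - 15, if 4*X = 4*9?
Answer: 102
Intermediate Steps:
X = 9 (X = (4*9)/4 = (¼)*36 = 9)
13*X - 15 = 13*9 - 15 = 117 - 15 = 102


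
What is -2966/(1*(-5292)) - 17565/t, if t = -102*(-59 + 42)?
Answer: -3658789/382347 ≈ -9.5693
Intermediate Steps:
t = 1734 (t = -102*(-17) = 1734)
-2966/(1*(-5292)) - 17565/t = -2966/(1*(-5292)) - 17565/1734 = -2966/(-5292) - 17565*1/1734 = -2966*(-1/5292) - 5855/578 = 1483/2646 - 5855/578 = -3658789/382347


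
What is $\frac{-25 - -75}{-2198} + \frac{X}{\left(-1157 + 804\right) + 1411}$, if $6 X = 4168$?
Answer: $\frac{1105483}{1744113} \approx 0.63384$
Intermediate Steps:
$X = \frac{2084}{3}$ ($X = \frac{1}{6} \cdot 4168 = \frac{2084}{3} \approx 694.67$)
$\frac{-25 - -75}{-2198} + \frac{X}{\left(-1157 + 804\right) + 1411} = \frac{-25 - -75}{-2198} + \frac{2084}{3 \left(\left(-1157 + 804\right) + 1411\right)} = \left(-25 + 75\right) \left(- \frac{1}{2198}\right) + \frac{2084}{3 \left(-353 + 1411\right)} = 50 \left(- \frac{1}{2198}\right) + \frac{2084}{3 \cdot 1058} = - \frac{25}{1099} + \frac{2084}{3} \cdot \frac{1}{1058} = - \frac{25}{1099} + \frac{1042}{1587} = \frac{1105483}{1744113}$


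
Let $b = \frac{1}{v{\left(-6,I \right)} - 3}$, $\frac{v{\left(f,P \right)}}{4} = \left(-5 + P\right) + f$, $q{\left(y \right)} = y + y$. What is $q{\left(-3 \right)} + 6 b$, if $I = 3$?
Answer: $- \frac{216}{35} \approx -6.1714$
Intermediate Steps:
$q{\left(y \right)} = 2 y$
$v{\left(f,P \right)} = -20 + 4 P + 4 f$ ($v{\left(f,P \right)} = 4 \left(\left(-5 + P\right) + f\right) = 4 \left(-5 + P + f\right) = -20 + 4 P + 4 f$)
$b = - \frac{1}{35}$ ($b = \frac{1}{\left(-20 + 4 \cdot 3 + 4 \left(-6\right)\right) - 3} = \frac{1}{\left(-20 + 12 - 24\right) - 3} = \frac{1}{-32 - 3} = \frac{1}{-35} = - \frac{1}{35} \approx -0.028571$)
$q{\left(-3 \right)} + 6 b = 2 \left(-3\right) + 6 \left(- \frac{1}{35}\right) = -6 - \frac{6}{35} = - \frac{216}{35}$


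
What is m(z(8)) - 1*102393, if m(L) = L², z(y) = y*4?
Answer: -101369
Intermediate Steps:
z(y) = 4*y
m(z(8)) - 1*102393 = (4*8)² - 1*102393 = 32² - 102393 = 1024 - 102393 = -101369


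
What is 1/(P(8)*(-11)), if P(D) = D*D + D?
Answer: -1/792 ≈ -0.0012626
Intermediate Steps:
P(D) = D + D**2 (P(D) = D**2 + D = D + D**2)
1/(P(8)*(-11)) = 1/((8*(1 + 8))*(-11)) = 1/((8*9)*(-11)) = 1/(72*(-11)) = 1/(-792) = -1/792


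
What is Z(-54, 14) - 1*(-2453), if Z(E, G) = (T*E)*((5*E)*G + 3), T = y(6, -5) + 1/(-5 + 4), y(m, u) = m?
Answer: 1022243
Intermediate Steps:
T = 5 (T = 6 + 1/(-5 + 4) = 6 + 1/(-1) = 6 - 1 = 5)
Z(E, G) = 5*E*(3 + 5*E*G) (Z(E, G) = (5*E)*((5*E)*G + 3) = (5*E)*(5*E*G + 3) = (5*E)*(3 + 5*E*G) = 5*E*(3 + 5*E*G))
Z(-54, 14) - 1*(-2453) = 5*(-54)*(3 + 5*(-54)*14) - 1*(-2453) = 5*(-54)*(3 - 3780) + 2453 = 5*(-54)*(-3777) + 2453 = 1019790 + 2453 = 1022243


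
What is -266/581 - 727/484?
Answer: -78733/40172 ≈ -1.9599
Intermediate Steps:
-266/581 - 727/484 = -266*1/581 - 727*1/484 = -38/83 - 727/484 = -78733/40172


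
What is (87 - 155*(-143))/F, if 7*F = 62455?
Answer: 155764/62455 ≈ 2.4940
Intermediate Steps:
F = 62455/7 (F = (⅐)*62455 = 62455/7 ≈ 8922.1)
(87 - 155*(-143))/F = (87 - 155*(-143))/(62455/7) = (87 + 22165)*(7/62455) = 22252*(7/62455) = 155764/62455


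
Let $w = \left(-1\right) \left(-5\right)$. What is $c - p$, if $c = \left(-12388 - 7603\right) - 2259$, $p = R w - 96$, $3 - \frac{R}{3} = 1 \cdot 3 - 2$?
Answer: $-22184$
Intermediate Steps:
$w = 5$
$R = 6$ ($R = 9 - 3 \left(1 \cdot 3 - 2\right) = 9 - 3 \left(3 - 2\right) = 9 - 3 = 6$)
$p = -66$ ($p = 6 \cdot 5 - 96 = 30 - 96 = -66$)
$c = -22250$ ($c = -19991 - 2259 = -22250$)
$c - p = -22250 - -66 = -22250 + 66 = -22184$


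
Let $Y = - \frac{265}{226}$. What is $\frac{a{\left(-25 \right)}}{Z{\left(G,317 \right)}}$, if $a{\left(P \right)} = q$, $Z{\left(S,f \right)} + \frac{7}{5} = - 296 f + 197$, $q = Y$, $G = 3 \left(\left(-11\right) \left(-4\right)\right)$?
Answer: $\frac{1325}{105809132} \approx 1.2523 \cdot 10^{-5}$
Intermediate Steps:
$Y = - \frac{265}{226}$ ($Y = \left(-265\right) \frac{1}{226} = - \frac{265}{226} \approx -1.1726$)
$G = 132$ ($G = 3 \cdot 44 = 132$)
$q = - \frac{265}{226} \approx -1.1726$
$Z{\left(S,f \right)} = \frac{978}{5} - 296 f$ ($Z{\left(S,f \right)} = - \frac{7}{5} - \left(-197 + 296 f\right) = \frac{978}{5} - 296 f$)
$a{\left(P \right)} = - \frac{265}{226}$
$\frac{a{\left(-25 \right)}}{Z{\left(G,317 \right)}} = - \frac{265}{226 \left(\frac{978}{5} - 93832\right)} = - \frac{265}{226 \left(- \frac{468182}{5}\right)} = \left(- \frac{265}{226}\right) \left(- \frac{5}{468182}\right) = \frac{1325}{105809132}$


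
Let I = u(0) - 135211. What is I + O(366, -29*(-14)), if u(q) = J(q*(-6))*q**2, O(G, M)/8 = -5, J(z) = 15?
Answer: -135251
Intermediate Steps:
O(G, M) = -40 (O(G, M) = 8*(-5) = -40)
u(q) = 15*q**2
I = -135211 (I = 15*0**2 - 135211 = 15*0 - 135211 = 0 - 135211 = -135211)
I + O(366, -29*(-14)) = -135211 - 40 = -135251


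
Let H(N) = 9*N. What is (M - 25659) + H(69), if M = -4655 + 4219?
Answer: -25474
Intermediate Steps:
M = -436
(M - 25659) + H(69) = (-436 - 25659) + 9*69 = -26095 + 621 = -25474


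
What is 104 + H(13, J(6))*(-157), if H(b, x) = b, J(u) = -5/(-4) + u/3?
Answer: -1937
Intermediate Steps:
J(u) = 5/4 + u/3 (J(u) = -5*(-1/4) + u*(1/3) = 5/4 + u/3)
104 + H(13, J(6))*(-157) = 104 + 13*(-157) = 104 - 2041 = -1937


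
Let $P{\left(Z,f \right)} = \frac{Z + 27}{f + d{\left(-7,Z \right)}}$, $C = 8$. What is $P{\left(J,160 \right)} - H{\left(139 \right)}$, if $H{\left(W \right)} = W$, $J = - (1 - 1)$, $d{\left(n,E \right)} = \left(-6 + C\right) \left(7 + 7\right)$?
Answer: $- \frac{26105}{188} \approx -138.86$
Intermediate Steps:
$d{\left(n,E \right)} = 28$ ($d{\left(n,E \right)} = \left(-6 + 8\right) \left(7 + 7\right) = 2 \cdot 14 = 28$)
$J = 0$ ($J = \left(-1\right) 0 = 0$)
$P{\left(Z,f \right)} = \frac{27 + Z}{28 + f}$ ($P{\left(Z,f \right)} = \frac{Z + 27}{f + 28} = \frac{27 + Z}{28 + f}$)
$P{\left(J,160 \right)} - H{\left(139 \right)} = \frac{27 + 0}{28 + 160} - 139 = \frac{1}{188} \cdot 27 - 139 = \frac{27}{188} - 139 = - \frac{26105}{188}$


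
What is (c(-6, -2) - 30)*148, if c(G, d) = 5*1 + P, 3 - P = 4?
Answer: -3848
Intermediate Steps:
P = -1 (P = 3 - 1*4 = 3 - 4 = -1)
c(G, d) = 4 (c(G, d) = 5*1 - 1 = 5 - 1 = 4)
(c(-6, -2) - 30)*148 = (4 - 30)*148 = -26*148 = -3848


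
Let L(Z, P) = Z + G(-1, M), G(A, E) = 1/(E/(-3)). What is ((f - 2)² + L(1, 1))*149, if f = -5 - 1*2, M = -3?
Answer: 12367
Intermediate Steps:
G(A, E) = -3/E (G(A, E) = 1/(E*(-⅓)) = 1/(-E/3) = -3/E)
L(Z, P) = 1 + Z (L(Z, P) = Z - 3/(-3) = Z - 3*(-⅓) = Z + 1 = 1 + Z)
f = -7 (f = -5 - 2 = -7)
((f - 2)² + L(1, 1))*149 = ((-7 - 2)² + (1 + 1))*149 = ((-9)² + 2)*149 = (81 + 2)*149 = 83*149 = 12367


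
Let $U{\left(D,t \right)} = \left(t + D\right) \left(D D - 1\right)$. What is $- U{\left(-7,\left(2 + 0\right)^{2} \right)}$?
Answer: $144$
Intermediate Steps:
$U{\left(D,t \right)} = \left(-1 + D^{2}\right) \left(D + t\right)$ ($U{\left(D,t \right)} = \left(D + t\right) \left(D^{2} - 1\right) = \left(D + t\right) \left(-1 + D^{2}\right) = \left(-1 + D^{2}\right) \left(D + t\right)$)
$- U{\left(-7,\left(2 + 0\right)^{2} \right)} = - (\left(-7\right)^{3} - -7 - \left(2 + 0\right)^{2} + \left(2 + 0\right)^{2} \left(-7\right)^{2}) = - (-343 + 7 - 2^{2} + 2^{2} \cdot 49) = - (-343 + 7 - 4 + 4 \cdot 49) = - (-343 + 7 - 4 + 196) = \left(-1\right) \left(-144\right) = 144$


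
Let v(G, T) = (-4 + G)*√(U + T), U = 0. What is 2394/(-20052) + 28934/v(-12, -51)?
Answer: -133/1114 + 851*I*√51/24 ≈ -0.11939 + 253.22*I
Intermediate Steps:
v(G, T) = √T*(-4 + G) (v(G, T) = (-4 + G)*√(0 + T) = (-4 + G)*√T = √T*(-4 + G))
2394/(-20052) + 28934/v(-12, -51) = 2394/(-20052) + 28934/((√(-51)*(-4 - 12))) = 2394*(-1/20052) + 28934/(((I*√51)*(-16))) = -133/1114 + 28934/((-16*I*√51)) = -133/1114 + 28934*(I*√51/816) = -133/1114 + 851*I*√51/24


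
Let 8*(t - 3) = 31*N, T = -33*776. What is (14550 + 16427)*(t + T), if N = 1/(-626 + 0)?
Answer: -3972176713967/5008 ≈ -7.9317e+8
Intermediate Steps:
N = -1/626 (N = 1/(-626) = -1/626 ≈ -0.0015974)
T = -25608
t = 14993/5008 (t = 3 + (31*(-1/626))/8 = 3 + (1/8)*(-31/626) = 3 - 31/5008 = 14993/5008 ≈ 2.9938)
(14550 + 16427)*(t + T) = (14550 + 16427)*(14993/5008 - 25608) = 30977*(-128229871/5008) = -3972176713967/5008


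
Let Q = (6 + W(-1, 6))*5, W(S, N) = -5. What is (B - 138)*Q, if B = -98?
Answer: -1180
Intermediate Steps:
Q = 5 (Q = (6 - 5)*5 = 1*5 = 5)
(B - 138)*Q = (-98 - 138)*5 = -236*5 = -1180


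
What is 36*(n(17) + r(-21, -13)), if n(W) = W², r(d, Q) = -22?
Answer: 9612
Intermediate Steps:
36*(n(17) + r(-21, -13)) = 36*(17² - 22) = 36*(289 - 22) = 36*267 = 9612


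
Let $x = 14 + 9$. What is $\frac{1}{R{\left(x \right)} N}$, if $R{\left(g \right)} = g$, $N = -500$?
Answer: $- \frac{1}{11500} \approx -8.6957 \cdot 10^{-5}$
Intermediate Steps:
$x = 23$
$\frac{1}{R{\left(x \right)} N} = \frac{1}{23 \left(-500\right)} = \frac{1}{-11500} = - \frac{1}{11500}$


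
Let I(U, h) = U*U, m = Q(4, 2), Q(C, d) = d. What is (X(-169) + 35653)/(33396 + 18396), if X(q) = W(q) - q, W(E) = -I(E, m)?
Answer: 7261/51792 ≈ 0.14020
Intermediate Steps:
m = 2
I(U, h) = U²
W(E) = -E²
X(q) = -q - q² (X(q) = -q² - q = -q - q²)
(X(-169) + 35653)/(33396 + 18396) = (-169*(-1 - 1*(-169)) + 35653)/(33396 + 18396) = (-169*(-1 + 169) + 35653)/51792 = (-169*168 + 35653)*(1/51792) = (-28392 + 35653)*(1/51792) = 7261*(1/51792) = 7261/51792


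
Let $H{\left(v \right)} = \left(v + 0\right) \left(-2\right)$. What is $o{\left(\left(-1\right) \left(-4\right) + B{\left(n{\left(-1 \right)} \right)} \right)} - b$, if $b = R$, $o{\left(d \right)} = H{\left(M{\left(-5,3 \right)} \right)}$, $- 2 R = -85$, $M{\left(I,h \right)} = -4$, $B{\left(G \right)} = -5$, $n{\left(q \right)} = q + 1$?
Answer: $- \frac{69}{2} \approx -34.5$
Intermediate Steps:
$n{\left(q \right)} = 1 + q$
$H{\left(v \right)} = - 2 v$ ($H{\left(v \right)} = v \left(-2\right) = - 2 v$)
$R = \frac{85}{2}$ ($R = \left(- \frac{1}{2}\right) \left(-85\right) = \frac{85}{2} \approx 42.5$)
$o{\left(d \right)} = 8$ ($o{\left(d \right)} = \left(-2\right) \left(-4\right) = 8$)
$b = \frac{85}{2} \approx 42.5$
$o{\left(\left(-1\right) \left(-4\right) + B{\left(n{\left(-1 \right)} \right)} \right)} - b = 8 - \frac{85}{2} = - \frac{69}{2}$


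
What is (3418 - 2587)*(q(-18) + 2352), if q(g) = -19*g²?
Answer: -3161124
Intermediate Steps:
(3418 - 2587)*(q(-18) + 2352) = (3418 - 2587)*(-19*(-18)² + 2352) = 831*(-19*324 + 2352) = 831*(-6156 + 2352) = 831*(-3804) = -3161124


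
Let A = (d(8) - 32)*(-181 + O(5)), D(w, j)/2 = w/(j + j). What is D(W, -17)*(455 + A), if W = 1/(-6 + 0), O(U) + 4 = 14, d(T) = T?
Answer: 4559/102 ≈ 44.696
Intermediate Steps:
O(U) = 10 (O(U) = -4 + 14 = 10)
W = -1/6 (W = 1/(-6) = -1/6 ≈ -0.16667)
D(w, j) = w/j (D(w, j) = 2*(w/(j + j)) = 2*(w/((2*j))) = 2*(w*(1/(2*j))) = 2*(w/(2*j)) = w/j)
A = 4104 (A = (8 - 32)*(-181 + 10) = -24*(-171) = 4104)
D(W, -17)*(455 + A) = (-1/6/(-17))*(455 + 4104) = -1/6*(-1/17)*4559 = (1/102)*4559 = 4559/102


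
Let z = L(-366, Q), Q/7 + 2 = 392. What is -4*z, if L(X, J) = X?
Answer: 1464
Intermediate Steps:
Q = 2730 (Q = -14 + 7*392 = -14 + 2744 = 2730)
z = -366
-4*z = -4*(-366) = 1464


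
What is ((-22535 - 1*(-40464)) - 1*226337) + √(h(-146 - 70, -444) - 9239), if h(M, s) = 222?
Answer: -208408 + I*√9017 ≈ -2.0841e+5 + 94.958*I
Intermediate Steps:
((-22535 - 1*(-40464)) - 1*226337) + √(h(-146 - 70, -444) - 9239) = ((-22535 - 1*(-40464)) - 1*226337) + √(222 - 9239) = ((-22535 + 40464) - 226337) + √(-9017) = (17929 - 226337) + I*√9017 = -208408 + I*√9017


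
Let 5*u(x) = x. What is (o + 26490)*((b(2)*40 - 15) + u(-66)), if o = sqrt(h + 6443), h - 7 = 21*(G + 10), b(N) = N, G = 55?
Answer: 1372182 + 259*sqrt(7815)/5 ≈ 1.3768e+6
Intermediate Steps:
u(x) = x/5
h = 1372 (h = 7 + 21*(55 + 10) = 7 + 21*65 = 7 + 1365 = 1372)
o = sqrt(7815) (o = sqrt(1372 + 6443) = sqrt(7815) ≈ 88.402)
(o + 26490)*((b(2)*40 - 15) + u(-66)) = (sqrt(7815) + 26490)*((2*40 - 15) + (1/5)*(-66)) = (26490 + sqrt(7815))*((80 - 15) - 66/5) = (26490 + sqrt(7815))*(65 - 66/5) = (26490 + sqrt(7815))*(259/5) = 1372182 + 259*sqrt(7815)/5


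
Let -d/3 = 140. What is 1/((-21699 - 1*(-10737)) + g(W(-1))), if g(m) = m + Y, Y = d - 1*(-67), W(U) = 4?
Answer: -1/11311 ≈ -8.8410e-5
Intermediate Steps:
d = -420 (d = -3*140 = -420)
Y = -353 (Y = -420 - 1*(-67) = -420 + 67 = -353)
g(m) = -353 + m (g(m) = m - 353 = -353 + m)
1/((-21699 - 1*(-10737)) + g(W(-1))) = 1/((-21699 - 1*(-10737)) + (-353 + 4)) = 1/((-21699 + 10737) - 349) = 1/(-10962 - 349) = 1/(-11311) = -1/11311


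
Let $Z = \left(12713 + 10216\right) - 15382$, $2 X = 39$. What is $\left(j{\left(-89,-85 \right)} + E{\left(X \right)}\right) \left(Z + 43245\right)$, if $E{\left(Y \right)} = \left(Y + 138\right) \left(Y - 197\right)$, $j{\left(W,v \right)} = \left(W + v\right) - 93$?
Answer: $-1433515314$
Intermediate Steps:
$j{\left(W,v \right)} = -93 + W + v$
$X = \frac{39}{2}$ ($X = \frac{1}{2} \cdot 39 = \frac{39}{2} \approx 19.5$)
$E{\left(Y \right)} = \left(-197 + Y\right) \left(138 + Y\right)$ ($E{\left(Y \right)} = \left(138 + Y\right) \left(-197 + Y\right) = \left(-197 + Y\right) \left(138 + Y\right)$)
$Z = 7547$ ($Z = 22929 - 15382 = 7547$)
$\left(j{\left(-89,-85 \right)} + E{\left(X \right)}\right) \left(Z + 43245\right) = \left(\left(-93 - 89 - 85\right) - \left(\frac{56673}{2} - \frac{1521}{4}\right)\right) \left(7547 + 43245\right) = \left(-267 - \frac{111825}{4}\right) 50792 = \left(- \frac{112893}{4}\right) 50792 = -1433515314$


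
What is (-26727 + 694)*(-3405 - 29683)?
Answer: 861379904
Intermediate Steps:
(-26727 + 694)*(-3405 - 29683) = -26033*(-33088) = 861379904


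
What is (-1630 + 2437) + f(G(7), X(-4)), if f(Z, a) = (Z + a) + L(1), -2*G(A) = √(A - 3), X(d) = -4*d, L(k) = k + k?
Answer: 824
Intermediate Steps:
L(k) = 2*k
G(A) = -√(-3 + A)/2 (G(A) = -√(A - 3)/2 = -√(-3 + A)/2)
f(Z, a) = 2 + Z + a (f(Z, a) = (Z + a) + 2*1 = (Z + a) + 2 = 2 + Z + a)
(-1630 + 2437) + f(G(7), X(-4)) = (-1630 + 2437) + (2 - √(-3 + 7)/2 - 4*(-4)) = 807 + (2 - √4/2 + 16) = 807 + (2 - ½*2 + 16) = 807 + (2 - 1 + 16) = 807 + 17 = 824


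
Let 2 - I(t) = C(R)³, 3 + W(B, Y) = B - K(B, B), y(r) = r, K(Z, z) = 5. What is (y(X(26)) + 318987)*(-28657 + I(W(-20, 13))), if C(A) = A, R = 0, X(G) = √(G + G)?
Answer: -9140572485 - 57310*√13 ≈ -9.1408e+9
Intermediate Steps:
X(G) = √2*√G (X(G) = √(2*G) = √2*√G)
W(B, Y) = -8 + B (W(B, Y) = -3 + (B - 1*5) = -3 + (B - 5) = -3 + (-5 + B) = -8 + B)
I(t) = 2 (I(t) = 2 - 1*0³ = 2 - 1*0 = 2 + 0 = 2)
(y(X(26)) + 318987)*(-28657 + I(W(-20, 13))) = (√2*√26 + 318987)*(-28657 + 2) = (2*√13 + 318987)*(-28655) = (318987 + 2*√13)*(-28655) = -9140572485 - 57310*√13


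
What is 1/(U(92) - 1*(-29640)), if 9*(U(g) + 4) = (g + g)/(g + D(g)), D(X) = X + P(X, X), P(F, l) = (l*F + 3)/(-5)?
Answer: 67923/2012965108 ≈ 3.3743e-5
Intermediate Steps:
P(F, l) = -3/5 - F*l/5 (P(F, l) = (F*l + 3)*(-1/5) = (3 + F*l)*(-1/5) = -3/5 - F*l/5)
D(X) = -3/5 + X - X**2/5 (D(X) = X + (-3/5 - X*X/5) = X + (-3/5 - X**2/5) = -3/5 + X - X**2/5)
U(g) = -4 + 2*g/(9*(-3/5 + 2*g - g**2/5)) (U(g) = -4 + ((g + g)/(g + (-3/5 + g - g**2/5)))/9 = -4 + ((2*g)/(-3/5 + 2*g - g**2/5))/9 = -4 + (2*g/(-3/5 + 2*g - g**2/5))/9 = -4 + 2*g/(9*(-3/5 + 2*g - g**2/5)))
1/(U(92) - 1*(-29640)) = 1/(2*(-54 - 18*92**2 + 175*92)/(9*(3 + 92**2 - 10*92)) - 1*(-29640)) = 1/(2*(-54 - 18*8464 + 16100)/(9*(3 + 8464 - 920)) + 29640) = 1/((2/9)*(-54 - 152352 + 16100)/7547 + 29640) = 1/((2/9)*(1/7547)*(-136306) + 29640) = 1/(-272612/67923 + 29640) = 1/(2012965108/67923) = 67923/2012965108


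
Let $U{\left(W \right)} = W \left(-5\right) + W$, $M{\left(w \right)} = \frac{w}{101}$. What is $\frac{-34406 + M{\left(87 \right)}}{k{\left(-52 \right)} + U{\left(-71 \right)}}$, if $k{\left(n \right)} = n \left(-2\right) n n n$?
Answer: $\frac{3474919}{1476917748} \approx 0.0023528$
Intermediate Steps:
$M{\left(w \right)} = \frac{w}{101}$ ($M{\left(w \right)} = w \frac{1}{101} = \frac{w}{101}$)
$k{\left(n \right)} = - 2 n^{4}$ ($k{\left(n \right)} = - 2 n n^{2} n = - 2 n n^{3} = - 2 n^{4}$)
$U{\left(W \right)} = - 4 W$ ($U{\left(W \right)} = - 5 W + W = - 4 W$)
$\frac{-34406 + M{\left(87 \right)}}{k{\left(-52 \right)} + U{\left(-71 \right)}} = \frac{-34406 + \frac{1}{101} \cdot 87}{- 2 \left(-52\right)^{4} - -284} = \frac{-34406 + \frac{87}{101}}{\left(-2\right) 7311616 + 284} = - \frac{3474919}{101 \left(-14623232 + 284\right)} = - \frac{3474919}{101 \left(-14622948\right)} = \left(- \frac{3474919}{101}\right) \left(- \frac{1}{14622948}\right) = \frac{3474919}{1476917748}$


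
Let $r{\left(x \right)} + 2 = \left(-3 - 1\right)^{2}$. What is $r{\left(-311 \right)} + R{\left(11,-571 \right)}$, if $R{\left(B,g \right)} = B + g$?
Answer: $-546$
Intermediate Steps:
$r{\left(x \right)} = 14$ ($r{\left(x \right)} = -2 + \left(-3 - 1\right)^{2} = -2 + \left(-4\right)^{2} = -2 + 16 = 14$)
$r{\left(-311 \right)} + R{\left(11,-571 \right)} = 14 + \left(11 - 571\right) = 14 - 560 = -546$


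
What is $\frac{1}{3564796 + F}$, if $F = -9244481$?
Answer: $- \frac{1}{5679685} \approx -1.7607 \cdot 10^{-7}$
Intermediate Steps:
$\frac{1}{3564796 + F} = \frac{1}{3564796 - 9244481} = \frac{1}{-5679685} = - \frac{1}{5679685}$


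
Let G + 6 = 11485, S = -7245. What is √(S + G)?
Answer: √4234 ≈ 65.069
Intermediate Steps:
G = 11479 (G = -6 + 11485 = 11479)
√(S + G) = √(-7245 + 11479) = √4234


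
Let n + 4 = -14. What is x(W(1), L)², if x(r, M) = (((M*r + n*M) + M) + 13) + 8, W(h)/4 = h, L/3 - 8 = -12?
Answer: 31329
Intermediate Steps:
L = -12 (L = 24 + 3*(-12) = 24 - 36 = -12)
n = -18 (n = -4 - 14 = -18)
W(h) = 4*h
x(r, M) = 21 - 17*M + M*r (x(r, M) = (((M*r - 18*M) + M) + 13) + 8 = (((-18*M + M*r) + M) + 13) + 8 = ((-17*M + M*r) + 13) + 8 = (13 - 17*M + M*r) + 8 = 21 - 17*M + M*r)
x(W(1), L)² = (21 - 17*(-12) - 48)² = (21 + 204 - 12*4)² = (21 + 204 - 48)² = 177² = 31329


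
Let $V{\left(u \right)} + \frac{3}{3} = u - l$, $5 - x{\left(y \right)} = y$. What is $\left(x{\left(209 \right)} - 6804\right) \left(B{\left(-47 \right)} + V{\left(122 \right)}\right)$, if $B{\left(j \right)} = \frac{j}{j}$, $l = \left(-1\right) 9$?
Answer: $-918048$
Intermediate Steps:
$l = -9$
$B{\left(j \right)} = 1$
$x{\left(y \right)} = 5 - y$
$V{\left(u \right)} = 8 + u$ ($V{\left(u \right)} = -1 + \left(u - -9\right) = -1 + \left(u + 9\right) = -1 + \left(9 + u\right) = 8 + u$)
$\left(x{\left(209 \right)} - 6804\right) \left(B{\left(-47 \right)} + V{\left(122 \right)}\right) = \left(\left(5 - 209\right) - 6804\right) \left(1 + \left(8 + 122\right)\right) = \left(\left(5 - 209\right) - 6804\right) \left(1 + 130\right) = \left(-204 - 6804\right) 131 = \left(-7008\right) 131 = -918048$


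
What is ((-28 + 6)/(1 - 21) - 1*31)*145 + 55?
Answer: -8561/2 ≈ -4280.5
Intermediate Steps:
((-28 + 6)/(1 - 21) - 1*31)*145 + 55 = (-22/(-20) - 31)*145 + 55 = (-22*(-1/20) - 31)*145 + 55 = (11/10 - 31)*145 + 55 = -299/10*145 + 55 = -8671/2 + 55 = -8561/2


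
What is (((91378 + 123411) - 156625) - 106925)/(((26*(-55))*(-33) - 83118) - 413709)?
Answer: 48761/449637 ≈ 0.10845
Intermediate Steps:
(((91378 + 123411) - 156625) - 106925)/(((26*(-55))*(-33) - 83118) - 413709) = ((214789 - 156625) - 106925)/((-1430*(-33) - 83118) - 413709) = (58164 - 106925)/((47190 - 83118) - 413709) = -48761/(-35928 - 413709) = -48761/(-449637) = -48761*(-1/449637) = 48761/449637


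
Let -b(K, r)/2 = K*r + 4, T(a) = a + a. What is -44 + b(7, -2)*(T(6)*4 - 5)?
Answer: 816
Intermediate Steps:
T(a) = 2*a
b(K, r) = -8 - 2*K*r (b(K, r) = -2*(K*r + 4) = -2*(4 + K*r) = -8 - 2*K*r)
-44 + b(7, -2)*(T(6)*4 - 5) = -44 + (-8 - 2*7*(-2))*((2*6)*4 - 5) = -44 + (-8 + 28)*(12*4 - 5) = -44 + 20*(48 - 5) = -44 + 20*43 = -44 + 860 = 816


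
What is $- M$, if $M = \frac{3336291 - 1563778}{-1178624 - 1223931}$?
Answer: $\frac{1772513}{2402555} \approx 0.73776$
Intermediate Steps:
$M = - \frac{1772513}{2402555}$ ($M = \frac{1772513}{-2402555} = 1772513 \left(- \frac{1}{2402555}\right) = - \frac{1772513}{2402555} \approx -0.73776$)
$- M = \left(-1\right) \left(- \frac{1772513}{2402555}\right) = \frac{1772513}{2402555}$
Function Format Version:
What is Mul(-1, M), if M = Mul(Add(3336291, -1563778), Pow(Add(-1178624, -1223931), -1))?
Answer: Rational(1772513, 2402555) ≈ 0.73776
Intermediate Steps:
M = Rational(-1772513, 2402555) (M = Mul(1772513, Pow(-2402555, -1)) = Mul(1772513, Rational(-1, 2402555)) = Rational(-1772513, 2402555) ≈ -0.73776)
Mul(-1, M) = Mul(-1, Rational(-1772513, 2402555)) = Rational(1772513, 2402555)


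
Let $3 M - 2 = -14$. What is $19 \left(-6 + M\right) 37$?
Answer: $-7030$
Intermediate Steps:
$M = -4$ ($M = \frac{2}{3} + \frac{1}{3} \left(-14\right) = \frac{2}{3} - \frac{14}{3} = -4$)
$19 \left(-6 + M\right) 37 = 19 \left(-6 - 4\right) 37 = 19 \left(-10\right) 37 = \left(-190\right) 37 = -7030$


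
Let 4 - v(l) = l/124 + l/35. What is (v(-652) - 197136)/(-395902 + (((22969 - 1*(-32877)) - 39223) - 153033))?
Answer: 9298361/25111240 ≈ 0.37029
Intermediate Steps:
v(l) = 4 - 159*l/4340 (v(l) = 4 - (l/124 + l/35) = 4 - 159*l/4340)
(v(-652) - 197136)/(-395902 + (((22969 - 1*(-32877)) - 39223) - 153033)) = ((4 - 159/4340*(-652)) - 197136)/(-395902 + (((22969 - 1*(-32877)) - 39223) - 153033)) = ((4 + 25917/1085) - 197136)/(-395902 + (((22969 + 32877) - 39223) - 153033)) = (30257/1085 - 197136)/(-395902 + ((55846 - 39223) - 153033)) = -213862303/(1085*(-395902 + (16623 - 153033))) = -213862303/(1085*(-395902 - 136410)) = -213862303/1085/(-532312) = -213862303/1085*(-1/532312) = 9298361/25111240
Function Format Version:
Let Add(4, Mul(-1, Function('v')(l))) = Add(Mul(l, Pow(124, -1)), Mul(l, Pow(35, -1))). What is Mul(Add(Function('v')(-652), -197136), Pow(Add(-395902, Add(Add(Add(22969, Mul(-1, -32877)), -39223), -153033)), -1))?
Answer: Rational(9298361, 25111240) ≈ 0.37029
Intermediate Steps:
Function('v')(l) = Add(4, Mul(Rational(-159, 4340), l)) (Function('v')(l) = Add(4, Mul(-1, Add(Mul(l, Pow(124, -1)), Mul(l, Pow(35, -1))))) = Add(4, Mul(-1, Add(Mul(l, Rational(1, 124)), Mul(l, Rational(1, 35))))) = Add(4, Mul(-1, Add(Mul(Rational(1, 124), l), Mul(Rational(1, 35), l)))) = Add(4, Mul(-1, Mul(Rational(159, 4340), l))) = Add(4, Mul(Rational(-159, 4340), l)))
Mul(Add(Function('v')(-652), -197136), Pow(Add(-395902, Add(Add(Add(22969, Mul(-1, -32877)), -39223), -153033)), -1)) = Mul(Add(Add(4, Mul(Rational(-159, 4340), -652)), -197136), Pow(Add(-395902, Add(Add(Add(22969, Mul(-1, -32877)), -39223), -153033)), -1)) = Mul(Add(Add(4, Rational(25917, 1085)), -197136), Pow(Add(-395902, Add(Add(Add(22969, 32877), -39223), -153033)), -1)) = Mul(Add(Rational(30257, 1085), -197136), Pow(Add(-395902, Add(Add(55846, -39223), -153033)), -1)) = Mul(Rational(-213862303, 1085), Pow(Add(-395902, Add(16623, -153033)), -1)) = Mul(Rational(-213862303, 1085), Pow(Add(-395902, -136410), -1)) = Mul(Rational(-213862303, 1085), Pow(-532312, -1)) = Mul(Rational(-213862303, 1085), Rational(-1, 532312)) = Rational(9298361, 25111240)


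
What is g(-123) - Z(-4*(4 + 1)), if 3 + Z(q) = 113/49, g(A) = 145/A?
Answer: -2923/6027 ≈ -0.48498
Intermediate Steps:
Z(q) = -34/49 (Z(q) = -3 + 113/49 = -34/49)
g(-123) - Z(-4*(4 + 1)) = 145/(-123) - 1*(-34/49) = 145*(-1/123) + 34/49 = -145/123 + 34/49 = -2923/6027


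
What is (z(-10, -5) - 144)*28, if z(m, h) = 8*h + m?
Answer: -5432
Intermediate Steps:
z(m, h) = m + 8*h
(z(-10, -5) - 144)*28 = ((-10 + 8*(-5)) - 144)*28 = ((-10 - 40) - 144)*28 = (-50 - 144)*28 = -194*28 = -5432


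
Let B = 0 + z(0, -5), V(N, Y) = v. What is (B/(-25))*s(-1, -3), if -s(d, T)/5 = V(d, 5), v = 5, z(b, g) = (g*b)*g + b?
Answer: 0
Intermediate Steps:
z(b, g) = b + b*g**2 (z(b, g) = (b*g)*g + b = b*g**2 + b = b + b*g**2)
V(N, Y) = 5
s(d, T) = -25 (s(d, T) = -5*5 = -25)
B = 0 (B = 0 + 0*(1 + (-5)**2) = 0 + 0*(1 + 25) = 0 + 0*26 = 0 + 0 = 0)
(B/(-25))*s(-1, -3) = (0/(-25))*(-25) = -1/25*0*(-25) = 0*(-25) = 0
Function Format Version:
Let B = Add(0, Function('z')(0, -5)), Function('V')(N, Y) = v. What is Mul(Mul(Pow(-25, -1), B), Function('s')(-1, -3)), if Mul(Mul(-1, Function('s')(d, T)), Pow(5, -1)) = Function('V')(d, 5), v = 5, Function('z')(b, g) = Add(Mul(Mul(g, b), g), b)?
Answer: 0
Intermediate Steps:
Function('z')(b, g) = Add(b, Mul(b, Pow(g, 2))) (Function('z')(b, g) = Add(Mul(Mul(b, g), g), b) = Add(Mul(b, Pow(g, 2)), b) = Add(b, Mul(b, Pow(g, 2))))
Function('V')(N, Y) = 5
Function('s')(d, T) = -25 (Function('s')(d, T) = Mul(-5, 5) = -25)
B = 0 (B = Add(0, Mul(0, Add(1, Pow(-5, 2)))) = Add(0, Mul(0, Add(1, 25))) = Add(0, Mul(0, 26)) = Add(0, 0) = 0)
Mul(Mul(Pow(-25, -1), B), Function('s')(-1, -3)) = Mul(Mul(Pow(-25, -1), 0), -25) = Mul(Mul(Rational(-1, 25), 0), -25) = Mul(0, -25) = 0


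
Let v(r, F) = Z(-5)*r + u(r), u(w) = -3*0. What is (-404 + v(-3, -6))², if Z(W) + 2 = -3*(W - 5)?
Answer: 238144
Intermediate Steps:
u(w) = 0
Z(W) = 13 - 3*W (Z(W) = -2 - 3*(W - 5) = -2 - 3*(-5 + W) = -2 + (15 - 3*W) = 13 - 3*W)
v(r, F) = 28*r (v(r, F) = (13 - 3*(-5))*r + 0 = (13 + 15)*r + 0 = 28*r + 0 = 28*r)
(-404 + v(-3, -6))² = (-404 + 28*(-3))² = (-404 - 84)² = (-488)² = 238144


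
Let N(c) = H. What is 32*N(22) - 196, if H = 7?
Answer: 28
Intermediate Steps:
N(c) = 7
32*N(22) - 196 = 32*7 - 196 = 224 - 196 = 28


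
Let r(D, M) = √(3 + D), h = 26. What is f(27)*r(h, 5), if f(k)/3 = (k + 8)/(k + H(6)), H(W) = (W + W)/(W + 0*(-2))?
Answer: 105*√29/29 ≈ 19.498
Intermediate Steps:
H(W) = 2 (H(W) = (2*W)/(W + 0) = (2*W)/W = 2)
f(k) = 3*(8 + k)/(2 + k) (f(k) = 3*((k + 8)/(k + 2)) = 3*((8 + k)/(2 + k)) = 3*(8 + k)/(2 + k))
f(27)*r(h, 5) = (3*(8 + 27)/(2 + 27))*√(3 + 26) = (3*35/29)*√29 = (3*(1/29)*35)*√29 = 105*√29/29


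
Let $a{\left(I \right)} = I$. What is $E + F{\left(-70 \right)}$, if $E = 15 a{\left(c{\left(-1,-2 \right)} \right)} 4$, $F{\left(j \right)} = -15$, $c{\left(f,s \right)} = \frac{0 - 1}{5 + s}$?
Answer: $-35$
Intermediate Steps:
$c{\left(f,s \right)} = - \frac{1}{5 + s}$
$E = -20$ ($E = 15 \left(- \frac{1}{5 - 2}\right) 4 = 15 \left(- \frac{1}{3}\right) 4 = \left(-5\right) 4 = -20$)
$E + F{\left(-70 \right)} = -20 - 15 = -35$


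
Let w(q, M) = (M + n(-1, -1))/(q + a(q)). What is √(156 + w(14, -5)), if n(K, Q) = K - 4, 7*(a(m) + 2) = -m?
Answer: √155 ≈ 12.450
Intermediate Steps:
a(m) = -2 - m/7 (a(m) = -2 + (-m)/7 = -2 - m/7)
n(K, Q) = -4 + K
w(q, M) = (-5 + M)/(-2 + 6*q/7) (w(q, M) = (M + (-4 - 1))/(q + (-2 - q/7)) = (M - 5)/(-2 + 6*q/7) = (-5 + M)/(-2 + 6*q/7))
√(156 + w(14, -5)) = √(156 + 7*(-5 - 5)/(2*(-7 + 3*14))) = √(156 + (7/2)*(-10)/(-7 + 42)) = √(156 + (7/2)*(-10)/35) = √(156 + (7/2)*(1/35)*(-10)) = √(156 - 1) = √155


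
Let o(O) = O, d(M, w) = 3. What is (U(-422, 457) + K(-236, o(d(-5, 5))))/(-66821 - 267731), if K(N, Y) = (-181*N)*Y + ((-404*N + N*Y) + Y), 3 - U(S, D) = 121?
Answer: -222669/334552 ≈ -0.66557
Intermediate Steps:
U(S, D) = -118 (U(S, D) = 3 - 1*121 = 3 - 121 = -118)
K(N, Y) = Y - 404*N - 180*N*Y (K(N, Y) = -181*N*Y + (Y - 404*N + N*Y) = Y - 404*N - 180*N*Y)
(U(-422, 457) + K(-236, o(d(-5, 5))))/(-66821 - 267731) = (-118 + (3 - 404*(-236) - 180*(-236)*3))/(-66821 - 267731) = (-118 + (3 + 95344 + 127440))/(-334552) = (-118 + 222787)*(-1/334552) = 222669*(-1/334552) = -222669/334552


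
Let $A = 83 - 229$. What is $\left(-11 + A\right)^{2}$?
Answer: $24649$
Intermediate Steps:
$A = -146$ ($A = 83 - 229 = -146$)
$\left(-11 + A\right)^{2} = \left(-11 - 146\right)^{2} = \left(-157\right)^{2} = 24649$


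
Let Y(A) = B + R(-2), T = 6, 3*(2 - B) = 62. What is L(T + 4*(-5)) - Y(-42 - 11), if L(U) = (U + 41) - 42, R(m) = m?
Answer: 17/3 ≈ 5.6667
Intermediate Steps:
B = -56/3 (B = 2 - ⅓*62 = 2 - 62/3 = -56/3 ≈ -18.667)
Y(A) = -62/3 (Y(A) = -56/3 - 2 = -62/3)
L(U) = -1 + U (L(U) = (41 + U) - 42 = -1 + U)
L(T + 4*(-5)) - Y(-42 - 11) = (-1 + (6 + 4*(-5))) - 1*(-62/3) = (-1 + (6 - 20)) + 62/3 = (-1 - 14) + 62/3 = -15 + 62/3 = 17/3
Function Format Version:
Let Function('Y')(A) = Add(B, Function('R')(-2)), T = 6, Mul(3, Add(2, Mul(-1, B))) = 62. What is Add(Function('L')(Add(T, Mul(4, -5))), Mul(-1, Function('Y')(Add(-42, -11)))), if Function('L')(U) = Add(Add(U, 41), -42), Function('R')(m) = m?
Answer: Rational(17, 3) ≈ 5.6667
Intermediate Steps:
B = Rational(-56, 3) (B = Add(2, Mul(Rational(-1, 3), 62)) = Add(2, Rational(-62, 3)) = Rational(-56, 3) ≈ -18.667)
Function('Y')(A) = Rational(-62, 3) (Function('Y')(A) = Add(Rational(-56, 3), -2) = Rational(-62, 3))
Function('L')(U) = Add(-1, U) (Function('L')(U) = Add(Add(41, U), -42) = Add(-1, U))
Add(Function('L')(Add(T, Mul(4, -5))), Mul(-1, Function('Y')(Add(-42, -11)))) = Add(Add(-1, Add(6, Mul(4, -5))), Mul(-1, Rational(-62, 3))) = Add(Add(-1, Add(6, -20)), Rational(62, 3)) = Add(Add(-1, -14), Rational(62, 3)) = Add(-15, Rational(62, 3)) = Rational(17, 3)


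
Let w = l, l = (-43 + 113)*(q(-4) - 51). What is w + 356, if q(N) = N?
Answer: -3494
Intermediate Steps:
l = -3850 (l = (-43 + 113)*(-4 - 51) = 70*(-55) = -3850)
w = -3850
w + 356 = -3850 + 356 = -3494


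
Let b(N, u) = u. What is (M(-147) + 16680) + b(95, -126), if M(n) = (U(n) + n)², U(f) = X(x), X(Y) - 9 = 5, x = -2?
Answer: 34243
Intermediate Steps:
X(Y) = 14 (X(Y) = 9 + 5 = 14)
U(f) = 14
M(n) = (14 + n)²
(M(-147) + 16680) + b(95, -126) = ((14 - 147)² + 16680) - 126 = ((-133)² + 16680) - 126 = (17689 + 16680) - 126 = 34369 - 126 = 34243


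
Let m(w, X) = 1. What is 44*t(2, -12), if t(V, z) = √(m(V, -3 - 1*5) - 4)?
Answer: 44*I*√3 ≈ 76.21*I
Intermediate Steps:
t(V, z) = I*√3 (t(V, z) = √(1 - 4) = √(-3) = I*√3)
44*t(2, -12) = 44*(I*√3) = 44*I*√3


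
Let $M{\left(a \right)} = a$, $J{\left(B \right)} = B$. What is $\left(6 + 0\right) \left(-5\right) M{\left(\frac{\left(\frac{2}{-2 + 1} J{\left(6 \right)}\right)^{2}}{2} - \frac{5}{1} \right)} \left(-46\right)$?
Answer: $92460$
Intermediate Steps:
$\left(6 + 0\right) \left(-5\right) M{\left(\frac{\left(\frac{2}{-2 + 1} J{\left(6 \right)}\right)^{2}}{2} - \frac{5}{1} \right)} \left(-46\right) = \left(6 + 0\right) \left(-5\right) \left(\frac{\left(\frac{2}{-2 + 1} \cdot 6\right)^{2}}{2} - \frac{5}{1}\right) \left(-46\right) = 6 \left(-5\right) \left(\left(\frac{2}{-1} \cdot 6\right)^{2} \cdot \frac{1}{2} - 5\right) \left(-46\right) = - 30 \left(\left(2 \left(-1\right) 6\right)^{2} \cdot \frac{1}{2} - 5\right) \left(-46\right) = - 30 \left(\left(\left(-2\right) 6\right)^{2} \cdot \frac{1}{2} - 5\right) \left(-46\right) = - 30 \left(\left(-12\right)^{2} \cdot \frac{1}{2} - 5\right) \left(-46\right) = - 30 \left(144 \cdot \frac{1}{2} - 5\right) \left(-46\right) = - 30 \left(72 - 5\right) \left(-46\right) = \left(-30\right) 67 \left(-46\right) = \left(-2010\right) \left(-46\right) = 92460$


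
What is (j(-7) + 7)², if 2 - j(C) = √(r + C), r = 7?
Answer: 81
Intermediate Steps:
j(C) = 2 - √(7 + C)
(j(-7) + 7)² = ((2 - √(7 - 7)) + 7)² = ((2 - √0) + 7)² = ((2 - 1*0) + 7)² = ((2 + 0) + 7)² = (2 + 7)² = 9² = 81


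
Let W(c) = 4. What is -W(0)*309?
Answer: -1236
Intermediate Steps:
-W(0)*309 = -4*309 = -1*1236 = -1236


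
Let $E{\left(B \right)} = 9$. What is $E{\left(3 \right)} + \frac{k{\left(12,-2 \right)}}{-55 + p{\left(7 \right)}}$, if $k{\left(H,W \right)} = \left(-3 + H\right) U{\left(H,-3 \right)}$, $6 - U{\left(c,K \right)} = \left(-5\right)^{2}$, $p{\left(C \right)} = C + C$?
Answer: $\frac{540}{41} \approx 13.171$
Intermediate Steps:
$p{\left(C \right)} = 2 C$
$U{\left(c,K \right)} = -19$ ($U{\left(c,K \right)} = 6 - \left(-5\right)^{2} = 6 - 25 = -19$)
$k{\left(H,W \right)} = 57 - 19 H$ ($k{\left(H,W \right)} = \left(-3 + H\right) \left(-19\right) = 57 - 19 H$)
$E{\left(3 \right)} + \frac{k{\left(12,-2 \right)}}{-55 + p{\left(7 \right)}} = 9 + \frac{57 - 228}{-55 + 2 \cdot 7} = 9 + \frac{57 - 228}{-55 + 14} = 9 + \frac{1}{-41} \left(-171\right) = 9 - - \frac{171}{41} = 9 + \frac{171}{41} = \frac{540}{41}$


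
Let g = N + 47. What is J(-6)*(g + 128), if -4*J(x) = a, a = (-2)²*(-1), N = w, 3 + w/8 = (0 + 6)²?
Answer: 439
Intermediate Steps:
w = 264 (w = -24 + 8*(0 + 6)² = -24 + 8*6² = -24 + 8*36 = -24 + 288 = 264)
N = 264
a = -4 (a = 4*(-1) = -4)
J(x) = 1 (J(x) = -¼*(-4) = 1)
g = 311 (g = 264 + 47 = 311)
J(-6)*(g + 128) = 1*(311 + 128) = 1*439 = 439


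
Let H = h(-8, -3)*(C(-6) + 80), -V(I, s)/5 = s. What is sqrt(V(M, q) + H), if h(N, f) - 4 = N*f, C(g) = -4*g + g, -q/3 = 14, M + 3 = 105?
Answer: sqrt(2954) ≈ 54.351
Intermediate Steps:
M = 102 (M = -3 + 105 = 102)
q = -42 (q = -3*14 = -42)
C(g) = -3*g
V(I, s) = -5*s
h(N, f) = 4 + N*f
H = 2744 (H = (4 - 8*(-3))*(-3*(-6) + 80) = (4 + 24)*(18 + 80) = 28*98 = 2744)
sqrt(V(M, q) + H) = sqrt(-5*(-42) + 2744) = sqrt(210 + 2744) = sqrt(2954)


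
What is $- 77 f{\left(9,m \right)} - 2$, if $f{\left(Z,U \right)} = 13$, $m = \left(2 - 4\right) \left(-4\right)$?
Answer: $-1003$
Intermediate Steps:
$m = 8$ ($m = \left(-2\right) \left(-4\right) = 8$)
$- 77 f{\left(9,m \right)} - 2 = \left(-77\right) 13 - 2 = -1001 - 2 = -1003$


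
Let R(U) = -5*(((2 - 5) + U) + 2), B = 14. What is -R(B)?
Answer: 65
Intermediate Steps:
R(U) = 5 - 5*U (R(U) = -5*((-3 + U) + 2) = -5*(-1 + U) = 5 - 5*U)
-R(B) = -(5 - 5*14) = -(5 - 70) = -1*(-65) = 65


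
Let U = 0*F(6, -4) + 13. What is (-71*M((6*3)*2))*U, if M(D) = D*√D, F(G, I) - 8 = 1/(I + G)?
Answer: -199368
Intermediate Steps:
F(G, I) = 8 + 1/(G + I) (F(G, I) = 8 + 1/(I + G) = 8 + 1/(G + I))
M(D) = D^(3/2)
U = 13 (U = 0*((1 + 8*6 + 8*(-4))/(6 - 4)) + 13 = 0*((1 + 48 - 32)/2) + 13 = 0*((½)*17) + 13 = 0*(17/2) + 13 = 0 + 13 = 13)
(-71*M((6*3)*2))*U = -71*2*√2*(54*√2)*13 = -71*(18*2)^(3/2)*13 = -71*36^(3/2)*13 = -71*216*13 = -15336*13 = -199368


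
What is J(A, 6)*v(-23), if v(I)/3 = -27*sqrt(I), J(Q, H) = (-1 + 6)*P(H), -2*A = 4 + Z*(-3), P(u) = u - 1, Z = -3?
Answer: -2025*I*sqrt(23) ≈ -9711.6*I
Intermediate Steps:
P(u) = -1 + u
A = -13/2 (A = -(4 - 3*(-3))/2 = -(4 + 9)/2 = -1/2*13 = -13/2 ≈ -6.5000)
J(Q, H) = -5 + 5*H (J(Q, H) = (-1 + 6)*(-1 + H) = 5*(-1 + H) = -5 + 5*H)
v(I) = -81*sqrt(I) (v(I) = 3*(-27*sqrt(I)) = -81*sqrt(I))
J(A, 6)*v(-23) = (-5 + 5*6)*(-81*I*sqrt(23)) = (-5 + 30)*(-81*I*sqrt(23)) = 25*(-81*I*sqrt(23)) = -2025*I*sqrt(23)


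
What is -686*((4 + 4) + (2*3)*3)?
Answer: -17836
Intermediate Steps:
-686*((4 + 4) + (2*3)*3) = -686*(8 + 6*3) = -686*(8 + 18) = -686*26 = -17836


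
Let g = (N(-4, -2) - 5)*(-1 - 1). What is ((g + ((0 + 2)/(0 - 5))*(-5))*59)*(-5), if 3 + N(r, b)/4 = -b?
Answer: -5900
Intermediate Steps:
N(r, b) = -12 - 4*b (N(r, b) = -12 + 4*(-b) = -12 - 4*b)
g = 18 (g = ((-12 - 4*(-2)) - 5)*(-1 - 1) = ((-12 + 8) - 5)*(-2) = (-4 - 5)*(-2) = -9*(-2) = 18)
((g + ((0 + 2)/(0 - 5))*(-5))*59)*(-5) = ((18 + ((0 + 2)/(0 - 5))*(-5))*59)*(-5) = ((18 + (2/(-5))*(-5))*59)*(-5) = ((18 + (2*(-⅕))*(-5))*59)*(-5) = ((18 - ⅖*(-5))*59)*(-5) = ((18 + 2)*59)*(-5) = (20*59)*(-5) = 1180*(-5) = -5900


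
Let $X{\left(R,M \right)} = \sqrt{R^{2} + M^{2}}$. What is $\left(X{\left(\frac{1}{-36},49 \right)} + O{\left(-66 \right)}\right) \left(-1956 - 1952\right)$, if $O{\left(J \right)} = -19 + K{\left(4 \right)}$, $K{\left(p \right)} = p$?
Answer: $58620 - \frac{977 \sqrt{3111697}}{9} \approx -1.3287 \cdot 10^{5}$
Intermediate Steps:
$O{\left(J \right)} = -15$ ($O{\left(J \right)} = -19 + 4 = -15$)
$X{\left(R,M \right)} = \sqrt{M^{2} + R^{2}}$
$\left(X{\left(\frac{1}{-36},49 \right)} + O{\left(-66 \right)}\right) \left(-1956 - 1952\right) = \left(\sqrt{49^{2} + \left(\frac{1}{-36}\right)^{2}} - 15\right) \left(-1956 - 1952\right) = \left(\sqrt{2401 + \left(- \frac{1}{36}\right)^{2}} - 15\right) \left(-3908\right) = \left(\sqrt{2401 + \frac{1}{1296}} - 15\right) \left(-3908\right) = \left(\sqrt{\frac{3111697}{1296}} - 15\right) \left(-3908\right) = \left(\frac{\sqrt{3111697}}{36} - 15\right) \left(-3908\right) = \left(-15 + \frac{\sqrt{3111697}}{36}\right) \left(-3908\right) = 58620 - \frac{977 \sqrt{3111697}}{9}$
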